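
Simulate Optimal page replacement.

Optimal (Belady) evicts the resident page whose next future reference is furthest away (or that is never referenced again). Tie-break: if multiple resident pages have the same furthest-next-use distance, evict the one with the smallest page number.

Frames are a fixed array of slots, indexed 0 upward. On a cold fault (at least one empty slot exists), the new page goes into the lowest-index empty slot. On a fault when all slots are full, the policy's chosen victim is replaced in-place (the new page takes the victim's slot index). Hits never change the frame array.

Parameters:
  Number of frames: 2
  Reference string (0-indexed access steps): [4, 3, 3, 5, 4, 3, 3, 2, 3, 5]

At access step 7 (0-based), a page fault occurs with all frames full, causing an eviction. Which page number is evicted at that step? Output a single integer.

Step 0: ref 4 -> FAULT, frames=[4,-]
Step 1: ref 3 -> FAULT, frames=[4,3]
Step 2: ref 3 -> HIT, frames=[4,3]
Step 3: ref 5 -> FAULT, evict 3, frames=[4,5]
Step 4: ref 4 -> HIT, frames=[4,5]
Step 5: ref 3 -> FAULT, evict 4, frames=[3,5]
Step 6: ref 3 -> HIT, frames=[3,5]
Step 7: ref 2 -> FAULT, evict 5, frames=[3,2]
At step 7: evicted page 5

Answer: 5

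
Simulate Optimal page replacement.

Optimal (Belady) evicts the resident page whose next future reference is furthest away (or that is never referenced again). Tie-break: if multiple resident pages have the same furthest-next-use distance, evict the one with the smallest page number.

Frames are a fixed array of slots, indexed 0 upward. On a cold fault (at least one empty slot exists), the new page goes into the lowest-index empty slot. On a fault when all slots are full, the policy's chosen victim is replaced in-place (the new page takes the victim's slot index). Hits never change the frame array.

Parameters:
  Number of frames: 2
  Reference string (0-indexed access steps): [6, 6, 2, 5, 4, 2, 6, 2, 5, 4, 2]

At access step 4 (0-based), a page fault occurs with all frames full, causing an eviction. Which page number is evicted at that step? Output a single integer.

Answer: 5

Derivation:
Step 0: ref 6 -> FAULT, frames=[6,-]
Step 1: ref 6 -> HIT, frames=[6,-]
Step 2: ref 2 -> FAULT, frames=[6,2]
Step 3: ref 5 -> FAULT, evict 6, frames=[5,2]
Step 4: ref 4 -> FAULT, evict 5, frames=[4,2]
At step 4: evicted page 5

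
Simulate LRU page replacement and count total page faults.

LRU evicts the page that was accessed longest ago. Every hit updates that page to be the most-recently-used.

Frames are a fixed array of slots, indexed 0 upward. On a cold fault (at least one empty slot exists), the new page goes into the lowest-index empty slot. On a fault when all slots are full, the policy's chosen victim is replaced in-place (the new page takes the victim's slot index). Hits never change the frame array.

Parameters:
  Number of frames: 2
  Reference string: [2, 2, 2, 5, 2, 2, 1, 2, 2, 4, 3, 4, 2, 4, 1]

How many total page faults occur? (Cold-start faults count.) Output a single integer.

Step 0: ref 2 → FAULT, frames=[2,-]
Step 1: ref 2 → HIT, frames=[2,-]
Step 2: ref 2 → HIT, frames=[2,-]
Step 3: ref 5 → FAULT, frames=[2,5]
Step 4: ref 2 → HIT, frames=[2,5]
Step 5: ref 2 → HIT, frames=[2,5]
Step 6: ref 1 → FAULT (evict 5), frames=[2,1]
Step 7: ref 2 → HIT, frames=[2,1]
Step 8: ref 2 → HIT, frames=[2,1]
Step 9: ref 4 → FAULT (evict 1), frames=[2,4]
Step 10: ref 3 → FAULT (evict 2), frames=[3,4]
Step 11: ref 4 → HIT, frames=[3,4]
Step 12: ref 2 → FAULT (evict 3), frames=[2,4]
Step 13: ref 4 → HIT, frames=[2,4]
Step 14: ref 1 → FAULT (evict 2), frames=[1,4]
Total faults: 7

Answer: 7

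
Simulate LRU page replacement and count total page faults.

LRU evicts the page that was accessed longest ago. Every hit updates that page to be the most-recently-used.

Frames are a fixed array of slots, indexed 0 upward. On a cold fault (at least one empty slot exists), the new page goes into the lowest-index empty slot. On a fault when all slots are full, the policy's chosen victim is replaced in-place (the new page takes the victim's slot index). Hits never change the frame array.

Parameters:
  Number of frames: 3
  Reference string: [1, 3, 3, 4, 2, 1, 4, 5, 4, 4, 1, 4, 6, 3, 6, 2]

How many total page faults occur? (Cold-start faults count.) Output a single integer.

Step 0: ref 1 → FAULT, frames=[1,-,-]
Step 1: ref 3 → FAULT, frames=[1,3,-]
Step 2: ref 3 → HIT, frames=[1,3,-]
Step 3: ref 4 → FAULT, frames=[1,3,4]
Step 4: ref 2 → FAULT (evict 1), frames=[2,3,4]
Step 5: ref 1 → FAULT (evict 3), frames=[2,1,4]
Step 6: ref 4 → HIT, frames=[2,1,4]
Step 7: ref 5 → FAULT (evict 2), frames=[5,1,4]
Step 8: ref 4 → HIT, frames=[5,1,4]
Step 9: ref 4 → HIT, frames=[5,1,4]
Step 10: ref 1 → HIT, frames=[5,1,4]
Step 11: ref 4 → HIT, frames=[5,1,4]
Step 12: ref 6 → FAULT (evict 5), frames=[6,1,4]
Step 13: ref 3 → FAULT (evict 1), frames=[6,3,4]
Step 14: ref 6 → HIT, frames=[6,3,4]
Step 15: ref 2 → FAULT (evict 4), frames=[6,3,2]
Total faults: 9

Answer: 9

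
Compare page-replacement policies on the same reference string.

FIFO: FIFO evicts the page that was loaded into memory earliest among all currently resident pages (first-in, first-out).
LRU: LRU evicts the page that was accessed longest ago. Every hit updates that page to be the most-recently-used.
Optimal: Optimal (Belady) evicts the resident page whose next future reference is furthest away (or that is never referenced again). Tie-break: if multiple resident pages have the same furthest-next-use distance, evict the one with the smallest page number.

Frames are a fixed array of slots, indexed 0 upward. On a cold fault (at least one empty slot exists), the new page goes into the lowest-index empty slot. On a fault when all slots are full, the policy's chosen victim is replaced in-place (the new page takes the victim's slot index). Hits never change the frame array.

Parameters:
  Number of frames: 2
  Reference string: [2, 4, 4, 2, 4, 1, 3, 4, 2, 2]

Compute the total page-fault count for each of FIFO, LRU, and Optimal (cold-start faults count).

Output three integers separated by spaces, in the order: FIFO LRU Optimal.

--- FIFO ---
  step 0: ref 2 -> FAULT, frames=[2,-] (faults so far: 1)
  step 1: ref 4 -> FAULT, frames=[2,4] (faults so far: 2)
  step 2: ref 4 -> HIT, frames=[2,4] (faults so far: 2)
  step 3: ref 2 -> HIT, frames=[2,4] (faults so far: 2)
  step 4: ref 4 -> HIT, frames=[2,4] (faults so far: 2)
  step 5: ref 1 -> FAULT, evict 2, frames=[1,4] (faults so far: 3)
  step 6: ref 3 -> FAULT, evict 4, frames=[1,3] (faults so far: 4)
  step 7: ref 4 -> FAULT, evict 1, frames=[4,3] (faults so far: 5)
  step 8: ref 2 -> FAULT, evict 3, frames=[4,2] (faults so far: 6)
  step 9: ref 2 -> HIT, frames=[4,2] (faults so far: 6)
  FIFO total faults: 6
--- LRU ---
  step 0: ref 2 -> FAULT, frames=[2,-] (faults so far: 1)
  step 1: ref 4 -> FAULT, frames=[2,4] (faults so far: 2)
  step 2: ref 4 -> HIT, frames=[2,4] (faults so far: 2)
  step 3: ref 2 -> HIT, frames=[2,4] (faults so far: 2)
  step 4: ref 4 -> HIT, frames=[2,4] (faults so far: 2)
  step 5: ref 1 -> FAULT, evict 2, frames=[1,4] (faults so far: 3)
  step 6: ref 3 -> FAULT, evict 4, frames=[1,3] (faults so far: 4)
  step 7: ref 4 -> FAULT, evict 1, frames=[4,3] (faults so far: 5)
  step 8: ref 2 -> FAULT, evict 3, frames=[4,2] (faults so far: 6)
  step 9: ref 2 -> HIT, frames=[4,2] (faults so far: 6)
  LRU total faults: 6
--- Optimal ---
  step 0: ref 2 -> FAULT, frames=[2,-] (faults so far: 1)
  step 1: ref 4 -> FAULT, frames=[2,4] (faults so far: 2)
  step 2: ref 4 -> HIT, frames=[2,4] (faults so far: 2)
  step 3: ref 2 -> HIT, frames=[2,4] (faults so far: 2)
  step 4: ref 4 -> HIT, frames=[2,4] (faults so far: 2)
  step 5: ref 1 -> FAULT, evict 2, frames=[1,4] (faults so far: 3)
  step 6: ref 3 -> FAULT, evict 1, frames=[3,4] (faults so far: 4)
  step 7: ref 4 -> HIT, frames=[3,4] (faults so far: 4)
  step 8: ref 2 -> FAULT, evict 3, frames=[2,4] (faults so far: 5)
  step 9: ref 2 -> HIT, frames=[2,4] (faults so far: 5)
  Optimal total faults: 5

Answer: 6 6 5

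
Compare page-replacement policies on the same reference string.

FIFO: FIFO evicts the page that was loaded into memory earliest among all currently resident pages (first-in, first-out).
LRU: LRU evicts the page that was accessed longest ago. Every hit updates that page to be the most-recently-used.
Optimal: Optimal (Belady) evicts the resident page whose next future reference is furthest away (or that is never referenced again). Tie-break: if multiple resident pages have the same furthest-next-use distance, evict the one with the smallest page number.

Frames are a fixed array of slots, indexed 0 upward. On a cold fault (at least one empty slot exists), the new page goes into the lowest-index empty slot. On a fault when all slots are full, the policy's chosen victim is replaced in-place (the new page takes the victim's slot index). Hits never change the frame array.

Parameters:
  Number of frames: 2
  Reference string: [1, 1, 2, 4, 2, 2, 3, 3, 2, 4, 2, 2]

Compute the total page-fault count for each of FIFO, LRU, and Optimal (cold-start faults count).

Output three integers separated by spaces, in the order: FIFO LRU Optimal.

--- FIFO ---
  step 0: ref 1 -> FAULT, frames=[1,-] (faults so far: 1)
  step 1: ref 1 -> HIT, frames=[1,-] (faults so far: 1)
  step 2: ref 2 -> FAULT, frames=[1,2] (faults so far: 2)
  step 3: ref 4 -> FAULT, evict 1, frames=[4,2] (faults so far: 3)
  step 4: ref 2 -> HIT, frames=[4,2] (faults so far: 3)
  step 5: ref 2 -> HIT, frames=[4,2] (faults so far: 3)
  step 6: ref 3 -> FAULT, evict 2, frames=[4,3] (faults so far: 4)
  step 7: ref 3 -> HIT, frames=[4,3] (faults so far: 4)
  step 8: ref 2 -> FAULT, evict 4, frames=[2,3] (faults so far: 5)
  step 9: ref 4 -> FAULT, evict 3, frames=[2,4] (faults so far: 6)
  step 10: ref 2 -> HIT, frames=[2,4] (faults so far: 6)
  step 11: ref 2 -> HIT, frames=[2,4] (faults so far: 6)
  FIFO total faults: 6
--- LRU ---
  step 0: ref 1 -> FAULT, frames=[1,-] (faults so far: 1)
  step 1: ref 1 -> HIT, frames=[1,-] (faults so far: 1)
  step 2: ref 2 -> FAULT, frames=[1,2] (faults so far: 2)
  step 3: ref 4 -> FAULT, evict 1, frames=[4,2] (faults so far: 3)
  step 4: ref 2 -> HIT, frames=[4,2] (faults so far: 3)
  step 5: ref 2 -> HIT, frames=[4,2] (faults so far: 3)
  step 6: ref 3 -> FAULT, evict 4, frames=[3,2] (faults so far: 4)
  step 7: ref 3 -> HIT, frames=[3,2] (faults so far: 4)
  step 8: ref 2 -> HIT, frames=[3,2] (faults so far: 4)
  step 9: ref 4 -> FAULT, evict 3, frames=[4,2] (faults so far: 5)
  step 10: ref 2 -> HIT, frames=[4,2] (faults so far: 5)
  step 11: ref 2 -> HIT, frames=[4,2] (faults so far: 5)
  LRU total faults: 5
--- Optimal ---
  step 0: ref 1 -> FAULT, frames=[1,-] (faults so far: 1)
  step 1: ref 1 -> HIT, frames=[1,-] (faults so far: 1)
  step 2: ref 2 -> FAULT, frames=[1,2] (faults so far: 2)
  step 3: ref 4 -> FAULT, evict 1, frames=[4,2] (faults so far: 3)
  step 4: ref 2 -> HIT, frames=[4,2] (faults so far: 3)
  step 5: ref 2 -> HIT, frames=[4,2] (faults so far: 3)
  step 6: ref 3 -> FAULT, evict 4, frames=[3,2] (faults so far: 4)
  step 7: ref 3 -> HIT, frames=[3,2] (faults so far: 4)
  step 8: ref 2 -> HIT, frames=[3,2] (faults so far: 4)
  step 9: ref 4 -> FAULT, evict 3, frames=[4,2] (faults so far: 5)
  step 10: ref 2 -> HIT, frames=[4,2] (faults so far: 5)
  step 11: ref 2 -> HIT, frames=[4,2] (faults so far: 5)
  Optimal total faults: 5

Answer: 6 5 5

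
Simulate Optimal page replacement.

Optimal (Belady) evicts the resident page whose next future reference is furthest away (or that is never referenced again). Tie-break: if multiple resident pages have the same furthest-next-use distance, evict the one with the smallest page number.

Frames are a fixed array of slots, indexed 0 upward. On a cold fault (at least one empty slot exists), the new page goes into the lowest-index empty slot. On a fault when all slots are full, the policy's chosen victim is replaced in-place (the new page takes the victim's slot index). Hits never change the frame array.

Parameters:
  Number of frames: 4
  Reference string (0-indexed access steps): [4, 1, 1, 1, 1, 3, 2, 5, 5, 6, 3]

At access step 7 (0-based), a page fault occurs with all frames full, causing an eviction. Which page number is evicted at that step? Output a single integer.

Step 0: ref 4 -> FAULT, frames=[4,-,-,-]
Step 1: ref 1 -> FAULT, frames=[4,1,-,-]
Step 2: ref 1 -> HIT, frames=[4,1,-,-]
Step 3: ref 1 -> HIT, frames=[4,1,-,-]
Step 4: ref 1 -> HIT, frames=[4,1,-,-]
Step 5: ref 3 -> FAULT, frames=[4,1,3,-]
Step 6: ref 2 -> FAULT, frames=[4,1,3,2]
Step 7: ref 5 -> FAULT, evict 1, frames=[4,5,3,2]
At step 7: evicted page 1

Answer: 1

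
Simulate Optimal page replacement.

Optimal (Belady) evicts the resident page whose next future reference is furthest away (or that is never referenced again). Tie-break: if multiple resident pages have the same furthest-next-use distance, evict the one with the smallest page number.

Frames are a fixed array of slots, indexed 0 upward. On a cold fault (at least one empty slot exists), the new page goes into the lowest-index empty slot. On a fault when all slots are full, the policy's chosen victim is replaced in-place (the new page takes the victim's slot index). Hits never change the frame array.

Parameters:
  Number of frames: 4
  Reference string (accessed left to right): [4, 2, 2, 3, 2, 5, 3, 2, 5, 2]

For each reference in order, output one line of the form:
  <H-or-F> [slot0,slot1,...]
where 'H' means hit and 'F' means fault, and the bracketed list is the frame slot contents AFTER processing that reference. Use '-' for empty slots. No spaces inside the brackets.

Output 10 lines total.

F [4,-,-,-]
F [4,2,-,-]
H [4,2,-,-]
F [4,2,3,-]
H [4,2,3,-]
F [4,2,3,5]
H [4,2,3,5]
H [4,2,3,5]
H [4,2,3,5]
H [4,2,3,5]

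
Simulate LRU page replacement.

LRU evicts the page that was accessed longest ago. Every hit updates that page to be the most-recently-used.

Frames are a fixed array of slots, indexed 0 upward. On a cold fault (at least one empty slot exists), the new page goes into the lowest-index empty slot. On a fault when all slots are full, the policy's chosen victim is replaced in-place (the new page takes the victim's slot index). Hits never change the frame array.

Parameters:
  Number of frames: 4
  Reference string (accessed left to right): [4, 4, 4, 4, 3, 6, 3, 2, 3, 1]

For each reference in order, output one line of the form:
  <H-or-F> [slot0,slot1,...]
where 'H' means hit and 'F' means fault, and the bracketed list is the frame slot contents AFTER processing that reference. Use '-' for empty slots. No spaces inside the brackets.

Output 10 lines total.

F [4,-,-,-]
H [4,-,-,-]
H [4,-,-,-]
H [4,-,-,-]
F [4,3,-,-]
F [4,3,6,-]
H [4,3,6,-]
F [4,3,6,2]
H [4,3,6,2]
F [1,3,6,2]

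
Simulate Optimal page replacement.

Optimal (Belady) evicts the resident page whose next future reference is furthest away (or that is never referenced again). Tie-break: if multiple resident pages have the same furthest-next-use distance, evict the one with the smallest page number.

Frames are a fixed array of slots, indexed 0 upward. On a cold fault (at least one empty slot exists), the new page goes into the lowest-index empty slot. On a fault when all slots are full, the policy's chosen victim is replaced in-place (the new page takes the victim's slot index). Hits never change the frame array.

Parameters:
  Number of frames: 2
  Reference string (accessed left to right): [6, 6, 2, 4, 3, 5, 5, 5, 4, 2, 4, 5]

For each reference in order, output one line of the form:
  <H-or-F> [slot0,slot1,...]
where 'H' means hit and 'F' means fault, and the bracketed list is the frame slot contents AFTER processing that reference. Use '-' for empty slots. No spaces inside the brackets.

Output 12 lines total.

F [6,-]
H [6,-]
F [6,2]
F [4,2]
F [4,3]
F [4,5]
H [4,5]
H [4,5]
H [4,5]
F [4,2]
H [4,2]
F [4,5]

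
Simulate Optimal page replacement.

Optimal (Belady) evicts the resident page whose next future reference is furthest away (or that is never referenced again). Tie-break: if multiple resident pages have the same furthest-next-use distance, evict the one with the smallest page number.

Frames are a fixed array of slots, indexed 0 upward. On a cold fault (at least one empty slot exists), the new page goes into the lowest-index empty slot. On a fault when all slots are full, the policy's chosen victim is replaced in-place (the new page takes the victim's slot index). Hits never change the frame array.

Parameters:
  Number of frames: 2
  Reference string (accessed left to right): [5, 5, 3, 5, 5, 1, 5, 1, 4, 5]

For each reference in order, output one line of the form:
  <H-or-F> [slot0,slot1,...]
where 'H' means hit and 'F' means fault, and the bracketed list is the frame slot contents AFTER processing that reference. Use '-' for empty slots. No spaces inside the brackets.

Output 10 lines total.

F [5,-]
H [5,-]
F [5,3]
H [5,3]
H [5,3]
F [5,1]
H [5,1]
H [5,1]
F [5,4]
H [5,4]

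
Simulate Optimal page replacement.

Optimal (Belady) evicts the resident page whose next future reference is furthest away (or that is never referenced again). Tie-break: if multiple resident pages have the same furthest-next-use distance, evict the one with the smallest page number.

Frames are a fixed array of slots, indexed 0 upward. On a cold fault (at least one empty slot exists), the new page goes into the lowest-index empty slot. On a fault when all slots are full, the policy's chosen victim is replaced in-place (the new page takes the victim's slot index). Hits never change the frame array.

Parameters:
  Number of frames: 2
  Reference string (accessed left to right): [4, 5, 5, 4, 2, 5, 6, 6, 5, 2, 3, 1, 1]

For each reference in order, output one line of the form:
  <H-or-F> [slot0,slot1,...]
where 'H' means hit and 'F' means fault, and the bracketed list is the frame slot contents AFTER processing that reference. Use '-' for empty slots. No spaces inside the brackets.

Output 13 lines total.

F [4,-]
F [4,5]
H [4,5]
H [4,5]
F [2,5]
H [2,5]
F [6,5]
H [6,5]
H [6,5]
F [6,2]
F [6,3]
F [6,1]
H [6,1]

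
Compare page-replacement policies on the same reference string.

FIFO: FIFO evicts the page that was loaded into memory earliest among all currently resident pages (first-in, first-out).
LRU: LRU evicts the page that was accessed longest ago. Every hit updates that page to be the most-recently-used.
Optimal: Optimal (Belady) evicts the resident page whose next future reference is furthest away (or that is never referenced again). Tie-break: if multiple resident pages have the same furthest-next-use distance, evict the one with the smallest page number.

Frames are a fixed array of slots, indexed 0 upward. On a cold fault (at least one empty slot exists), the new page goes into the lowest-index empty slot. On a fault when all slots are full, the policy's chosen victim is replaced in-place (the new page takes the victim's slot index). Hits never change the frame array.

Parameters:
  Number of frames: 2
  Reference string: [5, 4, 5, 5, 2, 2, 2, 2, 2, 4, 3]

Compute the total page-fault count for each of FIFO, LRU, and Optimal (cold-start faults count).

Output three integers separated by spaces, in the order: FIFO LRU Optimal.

Answer: 4 5 4

Derivation:
--- FIFO ---
  step 0: ref 5 -> FAULT, frames=[5,-] (faults so far: 1)
  step 1: ref 4 -> FAULT, frames=[5,4] (faults so far: 2)
  step 2: ref 5 -> HIT, frames=[5,4] (faults so far: 2)
  step 3: ref 5 -> HIT, frames=[5,4] (faults so far: 2)
  step 4: ref 2 -> FAULT, evict 5, frames=[2,4] (faults so far: 3)
  step 5: ref 2 -> HIT, frames=[2,4] (faults so far: 3)
  step 6: ref 2 -> HIT, frames=[2,4] (faults so far: 3)
  step 7: ref 2 -> HIT, frames=[2,4] (faults so far: 3)
  step 8: ref 2 -> HIT, frames=[2,4] (faults so far: 3)
  step 9: ref 4 -> HIT, frames=[2,4] (faults so far: 3)
  step 10: ref 3 -> FAULT, evict 4, frames=[2,3] (faults so far: 4)
  FIFO total faults: 4
--- LRU ---
  step 0: ref 5 -> FAULT, frames=[5,-] (faults so far: 1)
  step 1: ref 4 -> FAULT, frames=[5,4] (faults so far: 2)
  step 2: ref 5 -> HIT, frames=[5,4] (faults so far: 2)
  step 3: ref 5 -> HIT, frames=[5,4] (faults so far: 2)
  step 4: ref 2 -> FAULT, evict 4, frames=[5,2] (faults so far: 3)
  step 5: ref 2 -> HIT, frames=[5,2] (faults so far: 3)
  step 6: ref 2 -> HIT, frames=[5,2] (faults so far: 3)
  step 7: ref 2 -> HIT, frames=[5,2] (faults so far: 3)
  step 8: ref 2 -> HIT, frames=[5,2] (faults so far: 3)
  step 9: ref 4 -> FAULT, evict 5, frames=[4,2] (faults so far: 4)
  step 10: ref 3 -> FAULT, evict 2, frames=[4,3] (faults so far: 5)
  LRU total faults: 5
--- Optimal ---
  step 0: ref 5 -> FAULT, frames=[5,-] (faults so far: 1)
  step 1: ref 4 -> FAULT, frames=[5,4] (faults so far: 2)
  step 2: ref 5 -> HIT, frames=[5,4] (faults so far: 2)
  step 3: ref 5 -> HIT, frames=[5,4] (faults so far: 2)
  step 4: ref 2 -> FAULT, evict 5, frames=[2,4] (faults so far: 3)
  step 5: ref 2 -> HIT, frames=[2,4] (faults so far: 3)
  step 6: ref 2 -> HIT, frames=[2,4] (faults so far: 3)
  step 7: ref 2 -> HIT, frames=[2,4] (faults so far: 3)
  step 8: ref 2 -> HIT, frames=[2,4] (faults so far: 3)
  step 9: ref 4 -> HIT, frames=[2,4] (faults so far: 3)
  step 10: ref 3 -> FAULT, evict 2, frames=[3,4] (faults so far: 4)
  Optimal total faults: 4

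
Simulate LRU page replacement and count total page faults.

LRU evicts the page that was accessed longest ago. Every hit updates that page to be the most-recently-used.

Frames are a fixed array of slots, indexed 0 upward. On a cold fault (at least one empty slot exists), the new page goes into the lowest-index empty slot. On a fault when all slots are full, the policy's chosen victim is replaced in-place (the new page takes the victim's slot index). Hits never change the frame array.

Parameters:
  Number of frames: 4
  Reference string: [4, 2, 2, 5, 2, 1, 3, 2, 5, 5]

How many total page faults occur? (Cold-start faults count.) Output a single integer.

Answer: 5

Derivation:
Step 0: ref 4 → FAULT, frames=[4,-,-,-]
Step 1: ref 2 → FAULT, frames=[4,2,-,-]
Step 2: ref 2 → HIT, frames=[4,2,-,-]
Step 3: ref 5 → FAULT, frames=[4,2,5,-]
Step 4: ref 2 → HIT, frames=[4,2,5,-]
Step 5: ref 1 → FAULT, frames=[4,2,5,1]
Step 6: ref 3 → FAULT (evict 4), frames=[3,2,5,1]
Step 7: ref 2 → HIT, frames=[3,2,5,1]
Step 8: ref 5 → HIT, frames=[3,2,5,1]
Step 9: ref 5 → HIT, frames=[3,2,5,1]
Total faults: 5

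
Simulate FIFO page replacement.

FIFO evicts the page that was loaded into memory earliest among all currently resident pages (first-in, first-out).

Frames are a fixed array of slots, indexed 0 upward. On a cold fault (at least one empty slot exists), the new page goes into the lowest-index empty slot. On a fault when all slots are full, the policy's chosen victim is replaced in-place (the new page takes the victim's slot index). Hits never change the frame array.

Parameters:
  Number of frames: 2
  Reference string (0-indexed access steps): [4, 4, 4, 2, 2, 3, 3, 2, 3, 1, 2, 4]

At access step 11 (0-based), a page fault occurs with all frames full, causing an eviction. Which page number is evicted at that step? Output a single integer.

Answer: 1

Derivation:
Step 0: ref 4 -> FAULT, frames=[4,-]
Step 1: ref 4 -> HIT, frames=[4,-]
Step 2: ref 4 -> HIT, frames=[4,-]
Step 3: ref 2 -> FAULT, frames=[4,2]
Step 4: ref 2 -> HIT, frames=[4,2]
Step 5: ref 3 -> FAULT, evict 4, frames=[3,2]
Step 6: ref 3 -> HIT, frames=[3,2]
Step 7: ref 2 -> HIT, frames=[3,2]
Step 8: ref 3 -> HIT, frames=[3,2]
Step 9: ref 1 -> FAULT, evict 2, frames=[3,1]
Step 10: ref 2 -> FAULT, evict 3, frames=[2,1]
Step 11: ref 4 -> FAULT, evict 1, frames=[2,4]
At step 11: evicted page 1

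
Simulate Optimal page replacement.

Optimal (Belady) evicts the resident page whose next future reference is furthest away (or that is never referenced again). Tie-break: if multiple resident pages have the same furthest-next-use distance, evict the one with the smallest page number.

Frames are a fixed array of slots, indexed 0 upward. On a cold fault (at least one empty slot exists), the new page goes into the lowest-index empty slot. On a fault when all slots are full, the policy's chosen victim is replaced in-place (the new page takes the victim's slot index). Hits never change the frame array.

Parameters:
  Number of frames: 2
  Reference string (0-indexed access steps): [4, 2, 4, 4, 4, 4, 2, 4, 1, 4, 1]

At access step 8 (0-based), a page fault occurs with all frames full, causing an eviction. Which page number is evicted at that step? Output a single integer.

Answer: 2

Derivation:
Step 0: ref 4 -> FAULT, frames=[4,-]
Step 1: ref 2 -> FAULT, frames=[4,2]
Step 2: ref 4 -> HIT, frames=[4,2]
Step 3: ref 4 -> HIT, frames=[4,2]
Step 4: ref 4 -> HIT, frames=[4,2]
Step 5: ref 4 -> HIT, frames=[4,2]
Step 6: ref 2 -> HIT, frames=[4,2]
Step 7: ref 4 -> HIT, frames=[4,2]
Step 8: ref 1 -> FAULT, evict 2, frames=[4,1]
At step 8: evicted page 2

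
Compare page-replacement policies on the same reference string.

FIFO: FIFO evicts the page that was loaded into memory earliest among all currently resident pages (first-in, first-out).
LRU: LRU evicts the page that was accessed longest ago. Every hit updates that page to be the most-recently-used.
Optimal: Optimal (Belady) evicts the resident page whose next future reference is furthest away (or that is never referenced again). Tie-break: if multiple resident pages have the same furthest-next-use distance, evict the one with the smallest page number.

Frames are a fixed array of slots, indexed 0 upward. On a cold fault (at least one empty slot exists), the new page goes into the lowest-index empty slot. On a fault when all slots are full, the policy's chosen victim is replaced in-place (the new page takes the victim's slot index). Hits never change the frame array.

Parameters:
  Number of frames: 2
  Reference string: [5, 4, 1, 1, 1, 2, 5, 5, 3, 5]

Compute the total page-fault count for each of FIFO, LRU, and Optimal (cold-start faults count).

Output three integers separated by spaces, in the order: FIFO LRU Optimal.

--- FIFO ---
  step 0: ref 5 -> FAULT, frames=[5,-] (faults so far: 1)
  step 1: ref 4 -> FAULT, frames=[5,4] (faults so far: 2)
  step 2: ref 1 -> FAULT, evict 5, frames=[1,4] (faults so far: 3)
  step 3: ref 1 -> HIT, frames=[1,4] (faults so far: 3)
  step 4: ref 1 -> HIT, frames=[1,4] (faults so far: 3)
  step 5: ref 2 -> FAULT, evict 4, frames=[1,2] (faults so far: 4)
  step 6: ref 5 -> FAULT, evict 1, frames=[5,2] (faults so far: 5)
  step 7: ref 5 -> HIT, frames=[5,2] (faults so far: 5)
  step 8: ref 3 -> FAULT, evict 2, frames=[5,3] (faults so far: 6)
  step 9: ref 5 -> HIT, frames=[5,3] (faults so far: 6)
  FIFO total faults: 6
--- LRU ---
  step 0: ref 5 -> FAULT, frames=[5,-] (faults so far: 1)
  step 1: ref 4 -> FAULT, frames=[5,4] (faults so far: 2)
  step 2: ref 1 -> FAULT, evict 5, frames=[1,4] (faults so far: 3)
  step 3: ref 1 -> HIT, frames=[1,4] (faults so far: 3)
  step 4: ref 1 -> HIT, frames=[1,4] (faults so far: 3)
  step 5: ref 2 -> FAULT, evict 4, frames=[1,2] (faults so far: 4)
  step 6: ref 5 -> FAULT, evict 1, frames=[5,2] (faults so far: 5)
  step 7: ref 5 -> HIT, frames=[5,2] (faults so far: 5)
  step 8: ref 3 -> FAULT, evict 2, frames=[5,3] (faults so far: 6)
  step 9: ref 5 -> HIT, frames=[5,3] (faults so far: 6)
  LRU total faults: 6
--- Optimal ---
  step 0: ref 5 -> FAULT, frames=[5,-] (faults so far: 1)
  step 1: ref 4 -> FAULT, frames=[5,4] (faults so far: 2)
  step 2: ref 1 -> FAULT, evict 4, frames=[5,1] (faults so far: 3)
  step 3: ref 1 -> HIT, frames=[5,1] (faults so far: 3)
  step 4: ref 1 -> HIT, frames=[5,1] (faults so far: 3)
  step 5: ref 2 -> FAULT, evict 1, frames=[5,2] (faults so far: 4)
  step 6: ref 5 -> HIT, frames=[5,2] (faults so far: 4)
  step 7: ref 5 -> HIT, frames=[5,2] (faults so far: 4)
  step 8: ref 3 -> FAULT, evict 2, frames=[5,3] (faults so far: 5)
  step 9: ref 5 -> HIT, frames=[5,3] (faults so far: 5)
  Optimal total faults: 5

Answer: 6 6 5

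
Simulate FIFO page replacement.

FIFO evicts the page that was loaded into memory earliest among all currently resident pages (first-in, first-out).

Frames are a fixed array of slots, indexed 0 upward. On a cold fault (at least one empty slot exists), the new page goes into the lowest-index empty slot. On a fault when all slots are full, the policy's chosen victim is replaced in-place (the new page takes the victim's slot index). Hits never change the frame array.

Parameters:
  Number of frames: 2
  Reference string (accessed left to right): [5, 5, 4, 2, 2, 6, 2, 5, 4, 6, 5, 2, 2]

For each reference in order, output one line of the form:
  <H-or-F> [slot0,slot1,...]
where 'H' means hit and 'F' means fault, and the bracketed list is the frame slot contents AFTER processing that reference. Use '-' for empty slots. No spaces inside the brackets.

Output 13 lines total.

F [5,-]
H [5,-]
F [5,4]
F [2,4]
H [2,4]
F [2,6]
H [2,6]
F [5,6]
F [5,4]
F [6,4]
F [6,5]
F [2,5]
H [2,5]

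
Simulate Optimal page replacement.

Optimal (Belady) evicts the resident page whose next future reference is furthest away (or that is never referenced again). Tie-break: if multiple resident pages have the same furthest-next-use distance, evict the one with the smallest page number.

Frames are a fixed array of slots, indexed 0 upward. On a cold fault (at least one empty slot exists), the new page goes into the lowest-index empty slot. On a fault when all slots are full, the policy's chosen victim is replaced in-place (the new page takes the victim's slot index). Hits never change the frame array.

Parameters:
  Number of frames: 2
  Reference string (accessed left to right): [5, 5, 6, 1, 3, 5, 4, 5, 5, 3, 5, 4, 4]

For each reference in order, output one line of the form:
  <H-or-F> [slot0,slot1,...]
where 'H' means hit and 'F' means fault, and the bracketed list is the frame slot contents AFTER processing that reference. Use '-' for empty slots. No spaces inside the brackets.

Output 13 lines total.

F [5,-]
H [5,-]
F [5,6]
F [5,1]
F [5,3]
H [5,3]
F [5,4]
H [5,4]
H [5,4]
F [5,3]
H [5,3]
F [5,4]
H [5,4]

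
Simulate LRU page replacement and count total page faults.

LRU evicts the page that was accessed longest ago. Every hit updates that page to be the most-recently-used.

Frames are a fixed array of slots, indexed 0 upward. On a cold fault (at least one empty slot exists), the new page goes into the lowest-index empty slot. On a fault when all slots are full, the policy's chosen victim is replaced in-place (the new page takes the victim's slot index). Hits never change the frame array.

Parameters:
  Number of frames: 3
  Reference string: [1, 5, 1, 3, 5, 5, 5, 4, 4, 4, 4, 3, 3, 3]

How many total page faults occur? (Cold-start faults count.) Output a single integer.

Answer: 4

Derivation:
Step 0: ref 1 → FAULT, frames=[1,-,-]
Step 1: ref 5 → FAULT, frames=[1,5,-]
Step 2: ref 1 → HIT, frames=[1,5,-]
Step 3: ref 3 → FAULT, frames=[1,5,3]
Step 4: ref 5 → HIT, frames=[1,5,3]
Step 5: ref 5 → HIT, frames=[1,5,3]
Step 6: ref 5 → HIT, frames=[1,5,3]
Step 7: ref 4 → FAULT (evict 1), frames=[4,5,3]
Step 8: ref 4 → HIT, frames=[4,5,3]
Step 9: ref 4 → HIT, frames=[4,5,3]
Step 10: ref 4 → HIT, frames=[4,5,3]
Step 11: ref 3 → HIT, frames=[4,5,3]
Step 12: ref 3 → HIT, frames=[4,5,3]
Step 13: ref 3 → HIT, frames=[4,5,3]
Total faults: 4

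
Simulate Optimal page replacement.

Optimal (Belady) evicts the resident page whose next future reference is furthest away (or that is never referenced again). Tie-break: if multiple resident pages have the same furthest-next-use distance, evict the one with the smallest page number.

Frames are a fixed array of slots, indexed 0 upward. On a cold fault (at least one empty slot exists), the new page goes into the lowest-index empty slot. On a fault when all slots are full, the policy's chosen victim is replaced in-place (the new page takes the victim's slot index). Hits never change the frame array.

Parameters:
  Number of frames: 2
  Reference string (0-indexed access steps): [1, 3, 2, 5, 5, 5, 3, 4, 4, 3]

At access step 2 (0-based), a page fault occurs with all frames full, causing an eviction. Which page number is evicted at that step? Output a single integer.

Answer: 1

Derivation:
Step 0: ref 1 -> FAULT, frames=[1,-]
Step 1: ref 3 -> FAULT, frames=[1,3]
Step 2: ref 2 -> FAULT, evict 1, frames=[2,3]
At step 2: evicted page 1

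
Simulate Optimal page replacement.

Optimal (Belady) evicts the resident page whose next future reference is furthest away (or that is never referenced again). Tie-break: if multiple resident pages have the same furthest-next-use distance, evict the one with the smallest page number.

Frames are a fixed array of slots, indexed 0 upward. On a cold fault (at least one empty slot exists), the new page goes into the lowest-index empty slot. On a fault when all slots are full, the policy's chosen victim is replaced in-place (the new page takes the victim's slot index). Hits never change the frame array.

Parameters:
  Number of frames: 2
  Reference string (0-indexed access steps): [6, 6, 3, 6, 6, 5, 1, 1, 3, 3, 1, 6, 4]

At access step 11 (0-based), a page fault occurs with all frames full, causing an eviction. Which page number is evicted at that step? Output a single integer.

Step 0: ref 6 -> FAULT, frames=[6,-]
Step 1: ref 6 -> HIT, frames=[6,-]
Step 2: ref 3 -> FAULT, frames=[6,3]
Step 3: ref 6 -> HIT, frames=[6,3]
Step 4: ref 6 -> HIT, frames=[6,3]
Step 5: ref 5 -> FAULT, evict 6, frames=[5,3]
Step 6: ref 1 -> FAULT, evict 5, frames=[1,3]
Step 7: ref 1 -> HIT, frames=[1,3]
Step 8: ref 3 -> HIT, frames=[1,3]
Step 9: ref 3 -> HIT, frames=[1,3]
Step 10: ref 1 -> HIT, frames=[1,3]
Step 11: ref 6 -> FAULT, evict 1, frames=[6,3]
At step 11: evicted page 1

Answer: 1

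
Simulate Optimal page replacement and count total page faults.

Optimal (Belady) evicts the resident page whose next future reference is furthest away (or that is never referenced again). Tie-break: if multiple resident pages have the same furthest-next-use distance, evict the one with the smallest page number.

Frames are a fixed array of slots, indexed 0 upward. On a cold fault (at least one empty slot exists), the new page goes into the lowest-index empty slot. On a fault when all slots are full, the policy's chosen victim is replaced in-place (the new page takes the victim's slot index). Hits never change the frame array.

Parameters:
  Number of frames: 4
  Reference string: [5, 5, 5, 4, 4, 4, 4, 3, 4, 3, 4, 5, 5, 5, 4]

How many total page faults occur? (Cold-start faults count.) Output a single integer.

Answer: 3

Derivation:
Step 0: ref 5 → FAULT, frames=[5,-,-,-]
Step 1: ref 5 → HIT, frames=[5,-,-,-]
Step 2: ref 5 → HIT, frames=[5,-,-,-]
Step 3: ref 4 → FAULT, frames=[5,4,-,-]
Step 4: ref 4 → HIT, frames=[5,4,-,-]
Step 5: ref 4 → HIT, frames=[5,4,-,-]
Step 6: ref 4 → HIT, frames=[5,4,-,-]
Step 7: ref 3 → FAULT, frames=[5,4,3,-]
Step 8: ref 4 → HIT, frames=[5,4,3,-]
Step 9: ref 3 → HIT, frames=[5,4,3,-]
Step 10: ref 4 → HIT, frames=[5,4,3,-]
Step 11: ref 5 → HIT, frames=[5,4,3,-]
Step 12: ref 5 → HIT, frames=[5,4,3,-]
Step 13: ref 5 → HIT, frames=[5,4,3,-]
Step 14: ref 4 → HIT, frames=[5,4,3,-]
Total faults: 3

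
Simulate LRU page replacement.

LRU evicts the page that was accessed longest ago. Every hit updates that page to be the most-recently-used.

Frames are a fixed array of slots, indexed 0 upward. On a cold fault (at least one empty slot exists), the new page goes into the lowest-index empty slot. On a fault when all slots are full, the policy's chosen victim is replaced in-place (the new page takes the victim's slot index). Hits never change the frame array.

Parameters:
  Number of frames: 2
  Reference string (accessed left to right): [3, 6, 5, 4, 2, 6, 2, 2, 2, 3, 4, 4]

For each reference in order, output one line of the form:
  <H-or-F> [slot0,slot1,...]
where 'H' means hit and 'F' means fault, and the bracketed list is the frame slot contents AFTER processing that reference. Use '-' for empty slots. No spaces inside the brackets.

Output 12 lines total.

F [3,-]
F [3,6]
F [5,6]
F [5,4]
F [2,4]
F [2,6]
H [2,6]
H [2,6]
H [2,6]
F [2,3]
F [4,3]
H [4,3]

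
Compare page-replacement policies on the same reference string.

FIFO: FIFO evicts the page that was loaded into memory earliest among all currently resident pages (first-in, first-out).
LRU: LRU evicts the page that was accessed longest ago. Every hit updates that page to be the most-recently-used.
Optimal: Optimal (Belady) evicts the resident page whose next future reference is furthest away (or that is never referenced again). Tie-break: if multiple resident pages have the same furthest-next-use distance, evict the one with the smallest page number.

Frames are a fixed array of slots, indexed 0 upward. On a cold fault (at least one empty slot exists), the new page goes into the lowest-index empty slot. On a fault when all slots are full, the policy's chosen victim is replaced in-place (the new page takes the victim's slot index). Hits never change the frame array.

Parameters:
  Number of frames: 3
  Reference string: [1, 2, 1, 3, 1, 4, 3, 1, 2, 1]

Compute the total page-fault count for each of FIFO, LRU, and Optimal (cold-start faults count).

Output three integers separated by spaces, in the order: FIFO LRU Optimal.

--- FIFO ---
  step 0: ref 1 -> FAULT, frames=[1,-,-] (faults so far: 1)
  step 1: ref 2 -> FAULT, frames=[1,2,-] (faults so far: 2)
  step 2: ref 1 -> HIT, frames=[1,2,-] (faults so far: 2)
  step 3: ref 3 -> FAULT, frames=[1,2,3] (faults so far: 3)
  step 4: ref 1 -> HIT, frames=[1,2,3] (faults so far: 3)
  step 5: ref 4 -> FAULT, evict 1, frames=[4,2,3] (faults so far: 4)
  step 6: ref 3 -> HIT, frames=[4,2,3] (faults so far: 4)
  step 7: ref 1 -> FAULT, evict 2, frames=[4,1,3] (faults so far: 5)
  step 8: ref 2 -> FAULT, evict 3, frames=[4,1,2] (faults so far: 6)
  step 9: ref 1 -> HIT, frames=[4,1,2] (faults so far: 6)
  FIFO total faults: 6
--- LRU ---
  step 0: ref 1 -> FAULT, frames=[1,-,-] (faults so far: 1)
  step 1: ref 2 -> FAULT, frames=[1,2,-] (faults so far: 2)
  step 2: ref 1 -> HIT, frames=[1,2,-] (faults so far: 2)
  step 3: ref 3 -> FAULT, frames=[1,2,3] (faults so far: 3)
  step 4: ref 1 -> HIT, frames=[1,2,3] (faults so far: 3)
  step 5: ref 4 -> FAULT, evict 2, frames=[1,4,3] (faults so far: 4)
  step 6: ref 3 -> HIT, frames=[1,4,3] (faults so far: 4)
  step 7: ref 1 -> HIT, frames=[1,4,3] (faults so far: 4)
  step 8: ref 2 -> FAULT, evict 4, frames=[1,2,3] (faults so far: 5)
  step 9: ref 1 -> HIT, frames=[1,2,3] (faults so far: 5)
  LRU total faults: 5
--- Optimal ---
  step 0: ref 1 -> FAULT, frames=[1,-,-] (faults so far: 1)
  step 1: ref 2 -> FAULT, frames=[1,2,-] (faults so far: 2)
  step 2: ref 1 -> HIT, frames=[1,2,-] (faults so far: 2)
  step 3: ref 3 -> FAULT, frames=[1,2,3] (faults so far: 3)
  step 4: ref 1 -> HIT, frames=[1,2,3] (faults so far: 3)
  step 5: ref 4 -> FAULT, evict 2, frames=[1,4,3] (faults so far: 4)
  step 6: ref 3 -> HIT, frames=[1,4,3] (faults so far: 4)
  step 7: ref 1 -> HIT, frames=[1,4,3] (faults so far: 4)
  step 8: ref 2 -> FAULT, evict 3, frames=[1,4,2] (faults so far: 5)
  step 9: ref 1 -> HIT, frames=[1,4,2] (faults so far: 5)
  Optimal total faults: 5

Answer: 6 5 5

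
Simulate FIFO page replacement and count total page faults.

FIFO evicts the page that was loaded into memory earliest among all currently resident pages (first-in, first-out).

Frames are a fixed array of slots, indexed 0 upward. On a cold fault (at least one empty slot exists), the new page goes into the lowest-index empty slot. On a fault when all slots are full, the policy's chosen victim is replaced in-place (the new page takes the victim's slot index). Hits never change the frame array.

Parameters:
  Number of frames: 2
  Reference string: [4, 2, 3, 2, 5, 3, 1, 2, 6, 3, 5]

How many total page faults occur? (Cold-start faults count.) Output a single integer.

Answer: 9

Derivation:
Step 0: ref 4 → FAULT, frames=[4,-]
Step 1: ref 2 → FAULT, frames=[4,2]
Step 2: ref 3 → FAULT (evict 4), frames=[3,2]
Step 3: ref 2 → HIT, frames=[3,2]
Step 4: ref 5 → FAULT (evict 2), frames=[3,5]
Step 5: ref 3 → HIT, frames=[3,5]
Step 6: ref 1 → FAULT (evict 3), frames=[1,5]
Step 7: ref 2 → FAULT (evict 5), frames=[1,2]
Step 8: ref 6 → FAULT (evict 1), frames=[6,2]
Step 9: ref 3 → FAULT (evict 2), frames=[6,3]
Step 10: ref 5 → FAULT (evict 6), frames=[5,3]
Total faults: 9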